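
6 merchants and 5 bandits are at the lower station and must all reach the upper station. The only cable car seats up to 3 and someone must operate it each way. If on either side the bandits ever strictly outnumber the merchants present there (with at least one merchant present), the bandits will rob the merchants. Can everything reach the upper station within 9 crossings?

Yes — this plan uses 9 crossings (≤ 9):
1. 3 bandits → the upper station.  (the lower station: 6M 2B; the upper station: 0M 3B)
2. 1 bandit ← the lower station.  (the lower station: 6M 3B; the upper station: 0M 2B)
3. 3 merchants → the upper station.  (the lower station: 3M 3B; the upper station: 3M 2B)
4. 1 merchant ← the lower station.  (the lower station: 4M 3B; the upper station: 2M 2B)
5. 2 merchants and 1 bandit → the upper station.  (the lower station: 2M 2B; the upper station: 4M 3B)
6. 1 merchant ← the lower station.  (the lower station: 3M 2B; the upper station: 3M 3B)
7. 2 merchants and 1 bandit → the upper station.  (the lower station: 1M 1B; the upper station: 5M 4B)
8. 1 merchant ← the lower station.  (the lower station: 2M 1B; the upper station: 4M 4B)
9. 2 merchants and 1 bandit → the upper station.  (the lower station: 0M 0B; the upper station: 6M 5B)

Yes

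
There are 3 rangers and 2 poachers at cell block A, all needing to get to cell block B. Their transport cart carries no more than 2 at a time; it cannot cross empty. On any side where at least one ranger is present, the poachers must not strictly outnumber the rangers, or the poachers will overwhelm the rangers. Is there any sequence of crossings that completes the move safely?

1. 2 poachers → cell block B.  (cell block A: 3R 0P; cell block B: 0R 2P)
2. 1 poacher ← cell block A.  (cell block A: 3R 1P; cell block B: 0R 1P)
3. 2 rangers → cell block B.  (cell block A: 1R 1P; cell block B: 2R 1P)
4. 1 ranger ← cell block A.  (cell block A: 2R 1P; cell block B: 1R 1P)
5. 1 ranger and 1 poacher → cell block B.  (cell block A: 1R 0P; cell block B: 2R 2P)
6. 1 poacher ← cell block A.  (cell block A: 1R 1P; cell block B: 2R 1P)
7. 1 ranger and 1 poacher → cell block B.  (cell block A: 0R 0P; cell block B: 3R 2P)

Yes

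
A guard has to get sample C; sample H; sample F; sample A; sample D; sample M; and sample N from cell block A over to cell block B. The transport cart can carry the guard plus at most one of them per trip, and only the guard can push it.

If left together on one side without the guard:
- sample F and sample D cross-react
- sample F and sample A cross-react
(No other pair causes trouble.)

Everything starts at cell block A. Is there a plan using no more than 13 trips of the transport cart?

Counting alone: the guard can take at most 1 across per trip to cell block B, so moving all 7 needs at least 7 loaded trips out, with a return between consecutive ones — at least 13 crossings.
The safety rule pushes this higher. Following every safe sequence of crossings, the most of the 7 that can be at cell block B as the transport cart arrives there on crossing 13 is 6 — never all 7.
So the move cannot be finished within 13 crossings. (The shortest complete plan takes 15:)
1. Guard goes to cell block B with sample F.  [cell block A: sample A, sample C, sample D, sample H, sample M, sample N | cell block B: sample F]
2. Guard goes back to cell block A alone.  [cell block A: sample A, sample C, sample D, sample H, sample M, sample N | cell block B: sample F]
3. Guard goes to cell block B with sample C.  [cell block A: sample A, sample D, sample H, sample M, sample N | cell block B: sample C, sample F]
4. Guard goes back to cell block A alone.  [cell block A: sample A, sample D, sample H, sample M, sample N | cell block B: sample C, sample F]
5. Guard goes to cell block B with sample H.  [cell block A: sample A, sample D, sample M, sample N | cell block B: sample C, sample F, sample H]
6. Guard goes back to cell block A alone.  [cell block A: sample A, sample D, sample M, sample N | cell block B: sample C, sample F, sample H]
7. Guard goes to cell block B with sample A.  [cell block A: sample D, sample M, sample N | cell block B: sample A, sample C, sample F, sample H]
8. Guard goes back to cell block A with sample F.  [cell block A: sample D, sample F, sample M, sample N | cell block B: sample A, sample C, sample H]
9. Guard goes to cell block B with sample D.  [cell block A: sample F, sample M, sample N | cell block B: sample A, sample C, sample D, sample H]
10. Guard goes back to cell block A alone.  [cell block A: sample F, sample M, sample N | cell block B: sample A, sample C, sample D, sample H]
11. Guard goes to cell block B with sample M.  [cell block A: sample F, sample N | cell block B: sample A, sample C, sample D, sample H, sample M]
12. Guard goes back to cell block A alone.  [cell block A: sample F, sample N | cell block B: sample A, sample C, sample D, sample H, sample M]
13. Guard goes to cell block B with sample N.  [cell block A: sample F | cell block B: sample A, sample C, sample D, sample H, sample M, sample N]
14. Guard goes back to cell block A alone.  [cell block A: sample F | cell block B: sample A, sample C, sample D, sample H, sample M, sample N]
15. Guard goes to cell block B with sample F.  [cell block A: — | cell block B: sample A, sample C, sample D, sample F, sample H, sample M, sample N]

No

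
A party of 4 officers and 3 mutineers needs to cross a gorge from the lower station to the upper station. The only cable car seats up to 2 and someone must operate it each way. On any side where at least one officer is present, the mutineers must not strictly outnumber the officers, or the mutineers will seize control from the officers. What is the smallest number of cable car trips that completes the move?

Counting alone: each trip to the upper station takes at most 2 across and each return brings at least 1 back, so after t trips out (and t−1 returns) at most 2t − (t−1) of the 7 are across; that first reaches 7 at t = 6, so at least 11 crossings are needed.
The plan below uses exactly 11 crossings, so it is optimal:
1. 2 mutineers → the upper station.  (the lower station: 4O 1M; the upper station: 0O 2M)
2. 1 mutineer ← the lower station.  (the lower station: 4O 2M; the upper station: 0O 1M)
3. 2 mutineers → the upper station.  (the lower station: 4O 0M; the upper station: 0O 3M)
4. 1 mutineer ← the lower station.  (the lower station: 4O 1M; the upper station: 0O 2M)
5. 2 officers → the upper station.  (the lower station: 2O 1M; the upper station: 2O 2M)
6. 1 mutineer ← the lower station.  (the lower station: 2O 2M; the upper station: 2O 1M)
7. 1 officer and 1 mutineer → the upper station.  (the lower station: 1O 1M; the upper station: 3O 2M)
8. 1 officer ← the lower station.  (the lower station: 2O 1M; the upper station: 2O 2M)
9. 1 officer and 1 mutineer → the upper station.  (the lower station: 1O 0M; the upper station: 3O 3M)
10. 1 mutineer ← the lower station.  (the lower station: 1O 1M; the upper station: 3O 2M)
11. 1 officer and 1 mutineer → the upper station.  (the lower station: 0O 0M; the upper station: 4O 3M)

11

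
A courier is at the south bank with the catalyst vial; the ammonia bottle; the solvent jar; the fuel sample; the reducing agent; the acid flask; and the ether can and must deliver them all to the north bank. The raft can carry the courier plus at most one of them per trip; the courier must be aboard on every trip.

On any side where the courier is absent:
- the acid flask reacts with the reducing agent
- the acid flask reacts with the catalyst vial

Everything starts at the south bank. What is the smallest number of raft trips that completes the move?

15

Counting alone: the courier can take at most 1 across per trip to the north bank, so moving all 7 needs at least 7 loaded trips out, with a return between consecutive ones — at least 13 crossings.
The safety rule pushes this higher. Following every safe sequence of crossings, the most of the 7 that can be at the north bank as the raft arrives there on crossing 13 is 6 — never all 7.
So no plan with fewer than 15 crossings exists, and this one achieves 15:
1. Courier goes to the north bank with the acid flask.
2. Courier goes back to the south bank alone.
3. Courier goes to the north bank with the catalyst vial.
4. Courier goes back to the south bank with the acid flask.
5. Courier goes to the north bank with the reducing agent.
6. Courier goes back to the south bank alone.
7. Courier goes to the north bank with the ammonia bottle.
8. Courier goes back to the south bank alone.
9. Courier goes to the north bank with the solvent jar.
10. Courier goes back to the south bank alone.
11. Courier goes to the north bank with the fuel sample.
12. Courier goes back to the south bank alone.
13. Courier goes to the north bank with the ether can.
14. Courier goes back to the south bank alone.
15. Courier goes to the north bank with the acid flask.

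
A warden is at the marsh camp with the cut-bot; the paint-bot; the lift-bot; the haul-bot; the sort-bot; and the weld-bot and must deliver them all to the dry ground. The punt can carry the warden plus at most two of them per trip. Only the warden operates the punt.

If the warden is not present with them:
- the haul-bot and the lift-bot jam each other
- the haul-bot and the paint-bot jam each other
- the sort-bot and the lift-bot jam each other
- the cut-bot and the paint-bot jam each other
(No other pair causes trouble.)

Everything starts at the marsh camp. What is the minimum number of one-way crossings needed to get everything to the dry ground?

Counting alone: the warden can take at most 2 across per trip to the dry ground, so moving all 6 needs at least 3 loaded trips out, with a return between consecutive ones — at least 5 crossings.
The safety rule pushes this higher. Following every safe sequence of crossings, the most of the 6 that can be at the dry ground as the punt arrives there on crossing 5 is 5 — never all 6.
So no plan with fewer than 7 crossings exists, and this one achieves 7:
1. Warden goes to the dry ground with the lift-bot and the paint-bot.  [the marsh camp: the cut-bot, the haul-bot, the sort-bot, the weld-bot | the dry ground: the lift-bot, the paint-bot]
2. Warden goes back to the marsh camp alone.  [the marsh camp: the cut-bot, the haul-bot, the sort-bot, the weld-bot | the dry ground: the lift-bot, the paint-bot]
3. Warden goes to the dry ground with the cut-bot and the haul-bot.  [the marsh camp: the sort-bot, the weld-bot | the dry ground: the cut-bot, the haul-bot, the lift-bot, the paint-bot]
4. Warden goes back to the marsh camp with the lift-bot and the paint-bot.  [the marsh camp: the lift-bot, the paint-bot, the sort-bot, the weld-bot | the dry ground: the cut-bot, the haul-bot]
5. Warden goes to the dry ground with the sort-bot and the weld-bot.  [the marsh camp: the lift-bot, the paint-bot | the dry ground: the cut-bot, the haul-bot, the sort-bot, the weld-bot]
6. Warden goes back to the marsh camp alone.  [the marsh camp: the lift-bot, the paint-bot | the dry ground: the cut-bot, the haul-bot, the sort-bot, the weld-bot]
7. Warden goes to the dry ground with the lift-bot and the paint-bot.  [the marsh camp: — | the dry ground: the cut-bot, the haul-bot, the lift-bot, the paint-bot, the sort-bot, the weld-bot]

7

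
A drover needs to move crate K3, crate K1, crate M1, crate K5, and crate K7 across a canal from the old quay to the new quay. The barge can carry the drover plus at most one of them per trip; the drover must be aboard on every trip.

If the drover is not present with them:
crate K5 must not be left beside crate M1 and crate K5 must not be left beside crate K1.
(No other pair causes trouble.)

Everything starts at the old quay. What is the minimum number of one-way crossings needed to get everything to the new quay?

11

Counting alone: the drover can take at most 1 across per trip to the new quay, so moving all 5 needs at least 5 loaded trips out, with a return between consecutive ones — at least 9 crossings.
The safety rule pushes this higher. Following every safe sequence of crossings, the most of the 5 that can be at the new quay as the barge arrives there on crossing 9 is 4 — never all 5.
So no plan with fewer than 11 crossings exists, and this one achieves 11:
1. Drover goes to the new quay with crate K5.  [the old quay: crate K1, crate K3, crate K7, crate M1 | the new quay: crate K5]
2. Drover goes back to the old quay alone.  [the old quay: crate K1, crate K3, crate K7, crate M1 | the new quay: crate K5]
3. Drover goes to the new quay with crate K3.  [the old quay: crate K1, crate K7, crate M1 | the new quay: crate K3, crate K5]
4. Drover goes back to the old quay alone.  [the old quay: crate K1, crate K7, crate M1 | the new quay: crate K3, crate K5]
5. Drover goes to the new quay with crate K1.  [the old quay: crate K7, crate M1 | the new quay: crate K1, crate K3, crate K5]
6. Drover goes back to the old quay with crate K5.  [the old quay: crate K5, crate K7, crate M1 | the new quay: crate K1, crate K3]
7. Drover goes to the new quay with crate M1.  [the old quay: crate K5, crate K7 | the new quay: crate K1, crate K3, crate M1]
8. Drover goes back to the old quay alone.  [the old quay: crate K5, crate K7 | the new quay: crate K1, crate K3, crate M1]
9. Drover goes to the new quay with crate K7.  [the old quay: crate K5 | the new quay: crate K1, crate K3, crate K7, crate M1]
10. Drover goes back to the old quay alone.  [the old quay: crate K5 | the new quay: crate K1, crate K3, crate K7, crate M1]
11. Drover goes to the new quay with crate K5.  [the old quay: — | the new quay: crate K1, crate K3, crate K5, crate K7, crate M1]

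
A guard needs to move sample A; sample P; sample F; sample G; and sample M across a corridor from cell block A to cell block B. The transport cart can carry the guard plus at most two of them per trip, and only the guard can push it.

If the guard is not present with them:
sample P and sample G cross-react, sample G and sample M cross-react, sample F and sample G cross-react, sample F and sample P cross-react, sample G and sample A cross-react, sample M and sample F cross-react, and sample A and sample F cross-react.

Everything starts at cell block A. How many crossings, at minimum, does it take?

Following every safe sequence of crossings from the start, the most of the 5 that can be at cell block B as the transport cart arrives there on crossings 1, 3 is 2, 3 respectively; the best ever achieved is 3 of 5.
From crossing 5 on, no configuration arises that was not already reachable earlier: only 10 distinct safe configurations (who is on which side, and where the transport cart is) can ever be reached, none of them has everyone across, and every continuation just revisits them. So no valid plan exists.

impossible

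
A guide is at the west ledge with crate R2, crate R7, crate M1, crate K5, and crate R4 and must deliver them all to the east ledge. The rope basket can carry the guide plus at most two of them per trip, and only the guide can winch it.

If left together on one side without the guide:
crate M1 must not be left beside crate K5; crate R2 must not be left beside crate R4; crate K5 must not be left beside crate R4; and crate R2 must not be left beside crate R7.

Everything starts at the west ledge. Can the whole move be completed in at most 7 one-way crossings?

Yes — this plan uses 7 crossings (≤ 7):
1. Guide goes to the east ledge with crate K5 and crate R2.  [the west ledge: crate M1, crate R4, crate R7 | the east ledge: crate K5, crate R2]
2. Guide goes back to the west ledge alone.  [the west ledge: crate M1, crate R4, crate R7 | the east ledge: crate K5, crate R2]
3. Guide goes to the east ledge with crate R7.  [the west ledge: crate M1, crate R4 | the east ledge: crate K5, crate R2, crate R7]
4. Guide goes back to the west ledge with crate R2.  [the west ledge: crate M1, crate R2, crate R4 | the east ledge: crate K5, crate R7]
5. Guide goes to the east ledge with crate M1 and crate R4.  [the west ledge: crate R2 | the east ledge: crate K5, crate M1, crate R4, crate R7]
6. Guide goes back to the west ledge with crate K5.  [the west ledge: crate K5, crate R2 | the east ledge: crate M1, crate R4, crate R7]
7. Guide goes to the east ledge with crate K5 and crate R2.  [the west ledge: — | the east ledge: crate K5, crate M1, crate R2, crate R4, crate R7]

Yes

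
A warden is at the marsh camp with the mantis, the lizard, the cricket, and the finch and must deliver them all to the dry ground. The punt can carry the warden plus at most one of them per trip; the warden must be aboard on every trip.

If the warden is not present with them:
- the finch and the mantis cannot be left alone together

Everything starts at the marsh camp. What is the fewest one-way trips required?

7

Counting alone: the warden can take at most 1 across per trip to the dry ground, so moving all 4 needs at least 4 loaded trips out, with a return between consecutive ones — at least 7 crossings.
The plan below uses exactly 7 crossings, so it is optimal:
1. Warden goes to the dry ground with the mantis.  [the marsh camp: the cricket, the finch, the lizard | the dry ground: the mantis]
2. Warden goes back to the marsh camp alone.  [the marsh camp: the cricket, the finch, the lizard | the dry ground: the mantis]
3. Warden goes to the dry ground with the lizard.  [the marsh camp: the cricket, the finch | the dry ground: the lizard, the mantis]
4. Warden goes back to the marsh camp alone.  [the marsh camp: the cricket, the finch | the dry ground: the lizard, the mantis]
5. Warden goes to the dry ground with the cricket.  [the marsh camp: the finch | the dry ground: the cricket, the lizard, the mantis]
6. Warden goes back to the marsh camp alone.  [the marsh camp: the finch | the dry ground: the cricket, the lizard, the mantis]
7. Warden goes to the dry ground with the finch.  [the marsh camp: — | the dry ground: the cricket, the finch, the lizard, the mantis]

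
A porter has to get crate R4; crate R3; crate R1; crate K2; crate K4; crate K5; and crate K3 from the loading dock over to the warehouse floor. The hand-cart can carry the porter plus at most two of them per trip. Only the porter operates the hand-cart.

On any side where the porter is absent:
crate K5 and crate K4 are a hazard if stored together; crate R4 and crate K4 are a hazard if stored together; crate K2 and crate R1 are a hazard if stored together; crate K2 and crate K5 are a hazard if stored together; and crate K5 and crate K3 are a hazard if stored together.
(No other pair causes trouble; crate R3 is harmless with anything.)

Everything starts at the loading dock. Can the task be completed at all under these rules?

No

Whatever the first load, the items left behind include a forbidden pair without the porter. No opening move is safe, so no plan exists.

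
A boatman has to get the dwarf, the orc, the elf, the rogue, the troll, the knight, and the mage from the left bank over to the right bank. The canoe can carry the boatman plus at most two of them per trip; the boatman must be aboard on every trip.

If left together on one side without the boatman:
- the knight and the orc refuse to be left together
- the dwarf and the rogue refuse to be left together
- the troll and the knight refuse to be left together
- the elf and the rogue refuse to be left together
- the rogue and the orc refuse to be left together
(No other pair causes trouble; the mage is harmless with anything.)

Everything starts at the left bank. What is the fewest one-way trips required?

9

Counting alone: the boatman can take at most 2 across per trip to the right bank, so moving all 7 needs at least 4 loaded trips out, with a return between consecutive ones — at least 7 crossings.
The safety rule pushes this higher. Following every safe sequence of crossings, the most of the 7 that can be at the right bank as the canoe arrives there on crossing 7 is 6 — never all 7.
So no plan with fewer than 9 crossings exists, and this one achieves 9:
1. Boatman goes to the right bank with the knight and the rogue.  [the left bank: the dwarf, the elf, the mage, the orc, the troll | the right bank: the knight, the rogue]
2. Boatman goes back to the left bank alone.  [the left bank: the dwarf, the elf, the mage, the orc, the troll | the right bank: the knight, the rogue]
3. Boatman goes to the right bank with the dwarf.  [the left bank: the elf, the mage, the orc, the troll | the right bank: the dwarf, the knight, the rogue]
4. Boatman goes back to the left bank with the rogue.  [the left bank: the elf, the mage, the orc, the rogue, the troll | the right bank: the dwarf, the knight]
5. Boatman goes to the right bank with the elf and the orc.  [the left bank: the mage, the rogue, the troll | the right bank: the dwarf, the elf, the knight, the orc]
6. Boatman goes back to the left bank with the knight.  [the left bank: the knight, the mage, the rogue, the troll | the right bank: the dwarf, the elf, the orc]
7. Boatman goes to the right bank with the mage and the troll.  [the left bank: the knight, the rogue | the right bank: the dwarf, the elf, the mage, the orc, the troll]
8. Boatman goes back to the left bank alone.  [the left bank: the knight, the rogue | the right bank: the dwarf, the elf, the mage, the orc, the troll]
9. Boatman goes to the right bank with the knight and the rogue.  [the left bank: — | the right bank: the dwarf, the elf, the knight, the mage, the orc, the rogue, the troll]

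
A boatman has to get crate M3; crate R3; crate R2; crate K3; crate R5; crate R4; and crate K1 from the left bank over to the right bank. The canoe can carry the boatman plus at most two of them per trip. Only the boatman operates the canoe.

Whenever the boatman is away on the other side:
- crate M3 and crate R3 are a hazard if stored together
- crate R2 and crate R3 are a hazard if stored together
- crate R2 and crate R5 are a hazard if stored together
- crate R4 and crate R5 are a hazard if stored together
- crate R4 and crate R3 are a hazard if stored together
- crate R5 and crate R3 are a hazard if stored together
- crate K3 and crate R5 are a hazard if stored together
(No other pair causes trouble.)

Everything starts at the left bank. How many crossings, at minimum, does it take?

Counting alone: the boatman can take at most 2 across per trip to the right bank, so moving all 7 needs at least 4 loaded trips out, with a return between consecutive ones — at least 7 crossings.
The safety rule pushes this higher. Following every safe sequence of crossings, the most of the 7 that can be at the right bank as the canoe arrives there on crossings 7, 9 is 5, 6 respectively — never all 7.
So no plan with fewer than 11 crossings exists, and this one achieves 11:
1. Boatman goes to the right bank with crate R3 and crate R5.
2. Boatman goes back to the left bank with crate R3.
3. Boatman goes to the right bank with crate M3 and crate R3.
4. Boatman goes back to the left bank with crate R3.
5. Boatman goes to the right bank with crate K1 and crate R3.
6. Boatman goes back to the left bank with crate R3.
7. Boatman goes to the right bank with crate R2 and crate R4.
8. Boatman goes back to the left bank with crate R5.
9. Boatman goes to the right bank with crate K3 and crate R3.
10. Boatman goes back to the left bank with crate R3.
11. Boatman goes to the right bank with crate R3 and crate R5.

11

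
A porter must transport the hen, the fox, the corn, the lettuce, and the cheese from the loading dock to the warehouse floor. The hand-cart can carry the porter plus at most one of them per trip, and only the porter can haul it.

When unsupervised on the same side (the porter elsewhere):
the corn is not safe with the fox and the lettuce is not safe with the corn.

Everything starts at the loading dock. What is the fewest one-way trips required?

11

Counting alone: the porter can take at most 1 across per trip to the warehouse floor, so moving all 5 needs at least 5 loaded trips out, with a return between consecutive ones — at least 9 crossings.
The safety rule pushes this higher. Following every safe sequence of crossings, the most of the 5 that can be at the warehouse floor as the hand-cart arrives there on crossing 9 is 4 — never all 5.
So no plan with fewer than 11 crossings exists, and this one achieves 11:
1. Porter goes to the warehouse floor with the corn.  [the loading dock: the cheese, the fox, the hen, the lettuce | the warehouse floor: the corn]
2. Porter goes back to the loading dock alone.  [the loading dock: the cheese, the fox, the hen, the lettuce | the warehouse floor: the corn]
3. Porter goes to the warehouse floor with the hen.  [the loading dock: the cheese, the fox, the lettuce | the warehouse floor: the corn, the hen]
4. Porter goes back to the loading dock alone.  [the loading dock: the cheese, the fox, the lettuce | the warehouse floor: the corn, the hen]
5. Porter goes to the warehouse floor with the fox.  [the loading dock: the cheese, the lettuce | the warehouse floor: the corn, the fox, the hen]
6. Porter goes back to the loading dock with the corn.  [the loading dock: the cheese, the corn, the lettuce | the warehouse floor: the fox, the hen]
7. Porter goes to the warehouse floor with the lettuce.  [the loading dock: the cheese, the corn | the warehouse floor: the fox, the hen, the lettuce]
8. Porter goes back to the loading dock alone.  [the loading dock: the cheese, the corn | the warehouse floor: the fox, the hen, the lettuce]
9. Porter goes to the warehouse floor with the cheese.  [the loading dock: the corn | the warehouse floor: the cheese, the fox, the hen, the lettuce]
10. Porter goes back to the loading dock alone.  [the loading dock: the corn | the warehouse floor: the cheese, the fox, the hen, the lettuce]
11. Porter goes to the warehouse floor with the corn.  [the loading dock: — | the warehouse floor: the cheese, the corn, the fox, the hen, the lettuce]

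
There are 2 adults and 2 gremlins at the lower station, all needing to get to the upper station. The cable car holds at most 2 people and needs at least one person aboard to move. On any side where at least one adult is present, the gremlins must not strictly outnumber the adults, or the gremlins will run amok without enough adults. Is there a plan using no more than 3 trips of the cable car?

No

Counting alone: each trip to the upper station takes at most 2 across and each return brings at least 1 back, so after t trips out (and t−1 returns) at most 2t − (t−1) of the 4 are across; that first reaches 4 at t = 3, so at least 5 crossings are needed.
Since 3 < 5, 3 crossings cannot be enough. (The shortest complete plan in fact takes 5:)
1. 2 gremlins → the upper station.  (the lower station: 2A 0G; the upper station: 0A 2G)
2. 1 gremlin ← the lower station.  (the lower station: 2A 1G; the upper station: 0A 1G)
3. 2 adults → the upper station.  (the lower station: 0A 1G; the upper station: 2A 1G)
4. 1 gremlin ← the lower station.  (the lower station: 0A 2G; the upper station: 2A 0G)
5. 2 gremlins → the upper station.  (the lower station: 0A 0G; the upper station: 2A 2G)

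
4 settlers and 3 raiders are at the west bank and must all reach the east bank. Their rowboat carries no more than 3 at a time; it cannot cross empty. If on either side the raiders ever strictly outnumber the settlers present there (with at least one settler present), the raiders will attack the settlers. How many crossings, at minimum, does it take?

Counting alone: each trip to the east bank takes at most 3 across and each return brings at least 1 back, so after t trips out (and t−1 returns) at most 3t − (t−1) of the 7 are across; that first reaches 7 at t = 3, so at least 5 crossings are needed.
The plan below uses exactly 5 crossings, so it is optimal:
1. 3 raiders → the east bank.  (the west bank: 4S 0R; the east bank: 0S 3R)
2. 1 raider ← the west bank.  (the west bank: 4S 1R; the east bank: 0S 2R)
3. 3 settlers → the east bank.  (the west bank: 1S 1R; the east bank: 3S 2R)
4. 1 settler ← the west bank.  (the west bank: 2S 1R; the east bank: 2S 2R)
5. 2 settlers and 1 raider → the east bank.  (the west bank: 0S 0R; the east bank: 4S 3R)

5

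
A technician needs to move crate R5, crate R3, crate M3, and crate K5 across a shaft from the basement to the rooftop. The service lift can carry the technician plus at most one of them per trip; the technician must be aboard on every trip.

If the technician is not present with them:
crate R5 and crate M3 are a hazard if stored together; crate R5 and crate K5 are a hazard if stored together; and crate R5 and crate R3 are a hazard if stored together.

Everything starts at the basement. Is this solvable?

Following every safe sequence of crossings from the start, the most of the 4 that can be at the rooftop as the service lift arrives there on crossings 1, 3 is 1, 2 respectively; the best ever achieved is 2 of 4.
From crossing 5 on, no configuration arises that was not already reachable earlier: only 9 distinct safe configurations (who is on which side, and where the service lift is) can ever be reached, none of them has everyone across, and every continuation just revisits them. So no valid plan exists.

No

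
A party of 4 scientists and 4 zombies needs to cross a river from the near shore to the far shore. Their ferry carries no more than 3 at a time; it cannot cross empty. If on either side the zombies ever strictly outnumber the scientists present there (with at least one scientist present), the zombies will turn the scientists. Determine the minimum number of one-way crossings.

9

Counting alone: each trip to the far shore takes at most 3 across and each return brings at least 1 back, so after t trips out (and t−1 returns) at most 3t − (t−1) of the 8 are across; that first reaches 8 at t = 4, so at least 7 crossings are needed.
The safety rule pushes this higher. Following every safe sequence of crossings, the most of the 8 that can be at the far shore as the ferry arrives there on crossing 7 is 7 — never all 8.
So no plan with fewer than 9 crossings exists, and this one achieves 9:
1. 2 zombies → the far shore.  (the near shore: 4S 2Z; the far shore: 0S 2Z)
2. 1 zombie ← the near shore.  (the near shore: 4S 3Z; the far shore: 0S 1Z)
3. 3 zombies → the far shore.  (the near shore: 4S 0Z; the far shore: 0S 4Z)
4. 1 zombie ← the near shore.  (the near shore: 4S 1Z; the far shore: 0S 3Z)
5. 3 scientists → the far shore.  (the near shore: 1S 1Z; the far shore: 3S 3Z)
6. 1 scientist and 1 zombie ← the near shore.  (the near shore: 2S 2Z; the far shore: 2S 2Z)
7. 2 scientists → the far shore.  (the near shore: 0S 2Z; the far shore: 4S 2Z)
8. 1 zombie ← the near shore.  (the near shore: 0S 3Z; the far shore: 4S 1Z)
9. 3 zombies → the far shore.  (the near shore: 0S 0Z; the far shore: 4S 4Z)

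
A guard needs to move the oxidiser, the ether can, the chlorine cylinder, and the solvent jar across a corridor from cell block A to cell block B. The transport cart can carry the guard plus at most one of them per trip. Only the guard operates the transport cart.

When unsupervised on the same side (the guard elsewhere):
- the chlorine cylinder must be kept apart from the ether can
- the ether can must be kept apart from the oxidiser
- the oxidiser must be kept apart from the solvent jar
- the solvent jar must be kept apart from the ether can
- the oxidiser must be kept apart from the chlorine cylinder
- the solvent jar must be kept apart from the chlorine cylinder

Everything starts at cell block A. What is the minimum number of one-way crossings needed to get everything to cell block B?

impossible

Whatever the first load, the items left behind include a forbidden pair without the guard. No opening move is safe, so no plan exists.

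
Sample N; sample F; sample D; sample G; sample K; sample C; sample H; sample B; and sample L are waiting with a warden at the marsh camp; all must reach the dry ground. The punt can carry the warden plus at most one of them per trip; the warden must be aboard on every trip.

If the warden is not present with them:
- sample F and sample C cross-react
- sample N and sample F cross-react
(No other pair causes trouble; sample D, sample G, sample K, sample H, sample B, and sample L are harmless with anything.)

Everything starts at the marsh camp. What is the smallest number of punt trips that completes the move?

Counting alone: the warden can take at most 1 across per trip to the dry ground, so moving all 9 needs at least 9 loaded trips out, with a return between consecutive ones — at least 17 crossings.
The safety rule pushes this higher. Following every safe sequence of crossings, the most of the 9 that can be at the dry ground as the punt arrives there on crossing 17 is 8 — never all 9.
So no plan with fewer than 19 crossings exists, and this one achieves 19:
1. Warden goes to the dry ground with sample F.  [the marsh camp: sample B, sample C, sample D, sample G, sample H, sample K, sample L, sample N | the dry ground: sample F]
2. Warden goes back to the marsh camp alone.  [the marsh camp: sample B, sample C, sample D, sample G, sample H, sample K, sample L, sample N | the dry ground: sample F]
3. Warden goes to the dry ground with sample N.  [the marsh camp: sample B, sample C, sample D, sample G, sample H, sample K, sample L | the dry ground: sample F, sample N]
4. Warden goes back to the marsh camp with sample F.  [the marsh camp: sample B, sample C, sample D, sample F, sample G, sample H, sample K, sample L | the dry ground: sample N]
5. Warden goes to the dry ground with sample C.  [the marsh camp: sample B, sample D, sample F, sample G, sample H, sample K, sample L | the dry ground: sample C, sample N]
6. Warden goes back to the marsh camp alone.  [the marsh camp: sample B, sample D, sample F, sample G, sample H, sample K, sample L | the dry ground: sample C, sample N]
7. Warden goes to the dry ground with sample D.  [the marsh camp: sample B, sample F, sample G, sample H, sample K, sample L | the dry ground: sample C, sample D, sample N]
8. Warden goes back to the marsh camp alone.  [the marsh camp: sample B, sample F, sample G, sample H, sample K, sample L | the dry ground: sample C, sample D, sample N]
9. Warden goes to the dry ground with sample G.  [the marsh camp: sample B, sample F, sample H, sample K, sample L | the dry ground: sample C, sample D, sample G, sample N]
10. Warden goes back to the marsh camp alone.  [the marsh camp: sample B, sample F, sample H, sample K, sample L | the dry ground: sample C, sample D, sample G, sample N]
11. Warden goes to the dry ground with sample K.  [the marsh camp: sample B, sample F, sample H, sample L | the dry ground: sample C, sample D, sample G, sample K, sample N]
12. Warden goes back to the marsh camp alone.  [the marsh camp: sample B, sample F, sample H, sample L | the dry ground: sample C, sample D, sample G, sample K, sample N]
13. Warden goes to the dry ground with sample H.  [the marsh camp: sample B, sample F, sample L | the dry ground: sample C, sample D, sample G, sample H, sample K, sample N]
14. Warden goes back to the marsh camp alone.  [the marsh camp: sample B, sample F, sample L | the dry ground: sample C, sample D, sample G, sample H, sample K, sample N]
15. Warden goes to the dry ground with sample B.  [the marsh camp: sample F, sample L | the dry ground: sample B, sample C, sample D, sample G, sample H, sample K, sample N]
16. Warden goes back to the marsh camp alone.  [the marsh camp: sample F, sample L | the dry ground: sample B, sample C, sample D, sample G, sample H, sample K, sample N]
17. Warden goes to the dry ground with sample L.  [the marsh camp: sample F | the dry ground: sample B, sample C, sample D, sample G, sample H, sample K, sample L, sample N]
18. Warden goes back to the marsh camp alone.  [the marsh camp: sample F | the dry ground: sample B, sample C, sample D, sample G, sample H, sample K, sample L, sample N]
19. Warden goes to the dry ground with sample F.  [the marsh camp: — | the dry ground: sample B, sample C, sample D, sample F, sample G, sample H, sample K, sample L, sample N]

19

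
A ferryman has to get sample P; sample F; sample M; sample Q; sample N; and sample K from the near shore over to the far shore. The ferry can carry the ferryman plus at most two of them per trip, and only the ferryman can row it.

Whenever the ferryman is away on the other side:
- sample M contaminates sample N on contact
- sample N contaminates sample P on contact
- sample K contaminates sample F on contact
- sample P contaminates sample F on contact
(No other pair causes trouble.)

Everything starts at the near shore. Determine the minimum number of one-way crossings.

7

Counting alone: the ferryman can take at most 2 across per trip to the far shore, so moving all 6 needs at least 3 loaded trips out, with a return between consecutive ones — at least 5 crossings.
The safety rule pushes this higher. Following every safe sequence of crossings, the most of the 6 that can be at the far shore as the ferry arrives there on crossing 5 is 5 — never all 6.
So no plan with fewer than 7 crossings exists, and this one achieves 7:
1. Ferryman goes to the far shore with sample F and sample N.
2. Ferryman goes back to the near shore alone.
3. Ferryman goes to the far shore with sample M and sample P.
4. Ferryman goes back to the near shore with sample F and sample N.
5. Ferryman goes to the far shore with sample K and sample Q.
6. Ferryman goes back to the near shore alone.
7. Ferryman goes to the far shore with sample F and sample N.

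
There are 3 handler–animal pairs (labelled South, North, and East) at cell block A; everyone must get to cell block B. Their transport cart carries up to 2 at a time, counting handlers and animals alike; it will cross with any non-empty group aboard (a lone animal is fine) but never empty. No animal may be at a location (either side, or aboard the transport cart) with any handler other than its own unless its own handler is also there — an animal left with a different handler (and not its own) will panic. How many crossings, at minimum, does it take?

11

Counting alone: each trip to cell block B takes at most 2 across and each return brings at least 1 back, so after t trips out (and t−1 returns) at most 2t − (t−1) of the 6 are across; that first reaches 6 at t = 5, so at least 9 crossings are needed.
The safety rule pushes this higher. Following every safe sequence of crossings, the most of the 6 that can be at cell block B as the transport cart arrives there on crossing 9 is 5 — never all 6.
So no plan with fewer than 11 crossings exists, and this one achieves 11:
1. animal South and handler South cross → cell block B.
2. handler South crosses ← cell block A.
3. animal East and animal North cross → cell block B.
4. animal South crosses ← cell block A.
5. handler East and handler North cross → cell block B.
6. animal North and handler North cross ← cell block A.
7. handler North and handler South cross → cell block B.
8. animal East crosses ← cell block A.
9. animal North and animal South cross → cell block B.
10. handler East crosses ← cell block A.
11. animal East and handler East cross → cell block B.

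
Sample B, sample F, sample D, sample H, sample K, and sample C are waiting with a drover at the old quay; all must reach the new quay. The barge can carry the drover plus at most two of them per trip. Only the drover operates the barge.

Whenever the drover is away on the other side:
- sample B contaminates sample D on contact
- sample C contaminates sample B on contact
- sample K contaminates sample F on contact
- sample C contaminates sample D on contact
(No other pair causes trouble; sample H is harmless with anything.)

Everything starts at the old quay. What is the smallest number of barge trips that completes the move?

Whatever the first load, the items left behind include a forbidden pair without the drover. No opening move is safe, so no plan exists.

impossible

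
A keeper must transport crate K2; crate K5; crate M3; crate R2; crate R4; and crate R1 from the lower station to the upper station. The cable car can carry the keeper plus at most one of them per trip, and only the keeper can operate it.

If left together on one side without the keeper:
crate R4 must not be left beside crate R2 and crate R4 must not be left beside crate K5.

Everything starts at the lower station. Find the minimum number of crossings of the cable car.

Counting alone: the keeper can take at most 1 across per trip to the upper station, so moving all 6 needs at least 6 loaded trips out, with a return between consecutive ones — at least 11 crossings.
The safety rule pushes this higher. Following every safe sequence of crossings, the most of the 6 that can be at the upper station as the cable car arrives there on crossing 11 is 5 — never all 6.
So no plan with fewer than 13 crossings exists, and this one achieves 13:
1. Keeper goes to the upper station with crate R4.  [the lower station: crate K2, crate K5, crate M3, crate R1, crate R2 | the upper station: crate R4]
2. Keeper goes back to the lower station alone.  [the lower station: crate K2, crate K5, crate M3, crate R1, crate R2 | the upper station: crate R4]
3. Keeper goes to the upper station with crate K2.  [the lower station: crate K5, crate M3, crate R1, crate R2 | the upper station: crate K2, crate R4]
4. Keeper goes back to the lower station alone.  [the lower station: crate K5, crate M3, crate R1, crate R2 | the upper station: crate K2, crate R4]
5. Keeper goes to the upper station with crate K5.  [the lower station: crate M3, crate R1, crate R2 | the upper station: crate K2, crate K5, crate R4]
6. Keeper goes back to the lower station with crate R4.  [the lower station: crate M3, crate R1, crate R2, crate R4 | the upper station: crate K2, crate K5]
7. Keeper goes to the upper station with crate R2.  [the lower station: crate M3, crate R1, crate R4 | the upper station: crate K2, crate K5, crate R2]
8. Keeper goes back to the lower station alone.  [the lower station: crate M3, crate R1, crate R4 | the upper station: crate K2, crate K5, crate R2]
9. Keeper goes to the upper station with crate M3.  [the lower station: crate R1, crate R4 | the upper station: crate K2, crate K5, crate M3, crate R2]
10. Keeper goes back to the lower station alone.  [the lower station: crate R1, crate R4 | the upper station: crate K2, crate K5, crate M3, crate R2]
11. Keeper goes to the upper station with crate R1.  [the lower station: crate R4 | the upper station: crate K2, crate K5, crate M3, crate R1, crate R2]
12. Keeper goes back to the lower station alone.  [the lower station: crate R4 | the upper station: crate K2, crate K5, crate M3, crate R1, crate R2]
13. Keeper goes to the upper station with crate R4.  [the lower station: — | the upper station: crate K2, crate K5, crate M3, crate R1, crate R2, crate R4]

13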